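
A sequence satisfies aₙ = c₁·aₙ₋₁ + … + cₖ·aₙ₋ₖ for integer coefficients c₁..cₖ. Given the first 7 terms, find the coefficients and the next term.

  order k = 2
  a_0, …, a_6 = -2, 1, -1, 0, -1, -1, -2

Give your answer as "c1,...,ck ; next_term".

  a_2 = 1·1 + 1·-2 = -1
  a_3 = 1·-1 + 1·1 = 0
  a_4 = 1·0 + 1·-1 = -1
  a_5 = 1·-1 + 1·0 = -1
  a_6 = 1·-1 + 1·-1 = -2
  a_7 = 1·-2 + 1·-1 = -3

1,1 ; -3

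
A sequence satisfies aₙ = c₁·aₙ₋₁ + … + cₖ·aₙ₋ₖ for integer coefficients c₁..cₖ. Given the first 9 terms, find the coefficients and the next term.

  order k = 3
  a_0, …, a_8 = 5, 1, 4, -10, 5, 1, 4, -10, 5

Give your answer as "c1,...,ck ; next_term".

-1,-1,-1 ; 1

  a_3 = -1·4 + -1·1 + -1·5 = -10
  a_4 = -1·-10 + -1·4 + -1·1 = 5
  a_5 = -1·5 + -1·-10 + -1·4 = 1
  a_6 = -1·1 + -1·5 + -1·-10 = 4
  a_7 = -1·4 + -1·1 + -1·5 = -10
  a_8 = -1·-10 + -1·4 + -1·1 = 5
  a_9 = -1·5 + -1·-10 + -1·4 = 1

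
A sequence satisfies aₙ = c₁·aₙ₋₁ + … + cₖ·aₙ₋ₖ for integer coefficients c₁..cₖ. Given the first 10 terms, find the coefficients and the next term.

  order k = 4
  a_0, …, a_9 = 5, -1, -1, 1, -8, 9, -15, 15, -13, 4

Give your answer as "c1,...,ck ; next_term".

  a_4 = -1·1 + 1·-1 + 1·-1 + -1·5 = -8
  a_5 = -1·-8 + 1·1 + 1·-1 + -1·-1 = 9
  a_6 = -1·9 + 1·-8 + 1·1 + -1·-1 = -15
  a_7 = -1·-15 + 1·9 + 1·-8 + -1·1 = 15
  a_8 = -1·15 + 1·-15 + 1·9 + -1·-8 = -13
  a_9 = -1·-13 + 1·15 + 1·-15 + -1·9 = 4
  a_10 = -1·4 + 1·-13 + 1·15 + -1·-15 = 13

-1,1,1,-1 ; 13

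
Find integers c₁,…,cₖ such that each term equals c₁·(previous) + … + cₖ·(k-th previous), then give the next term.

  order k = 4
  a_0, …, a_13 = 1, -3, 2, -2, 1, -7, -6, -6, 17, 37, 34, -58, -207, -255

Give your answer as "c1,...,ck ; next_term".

2,-2,-2,3 ; 122

  a_4 = 2·-2 + -2·2 + -2·-3 + 3·1 = 1
  a_5 = 2·1 + -2·-2 + -2·2 + 3·-3 = -7
  a_6 = 2·-7 + -2·1 + -2·-2 + 3·2 = -6
  a_7 = 2·-6 + -2·-7 + -2·1 + 3·-2 = -6
  a_8 = 2·-6 + -2·-6 + -2·-7 + 3·1 = 17
  a_9 = 2·17 + -2·-6 + -2·-6 + 3·-7 = 37
  a_10 = 2·37 + -2·17 + -2·-6 + 3·-6 = 34
  a_11 = 2·34 + -2·37 + -2·17 + 3·-6 = -58
  a_12 = 2·-58 + -2·34 + -2·37 + 3·17 = -207
  a_13 = 2·-207 + -2·-58 + -2·34 + 3·37 = -255
  a_14 = 2·-255 + -2·-207 + -2·-58 + 3·34 = 122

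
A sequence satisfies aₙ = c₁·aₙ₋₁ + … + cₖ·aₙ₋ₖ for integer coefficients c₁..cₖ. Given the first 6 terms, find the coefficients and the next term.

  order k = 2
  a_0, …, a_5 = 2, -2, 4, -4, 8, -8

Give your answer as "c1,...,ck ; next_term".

0,2 ; 16

  a_2 = 0·-2 + 2·2 = 4
  a_3 = 0·4 + 2·-2 = -4
  a_4 = 0·-4 + 2·4 = 8
  a_5 = 0·8 + 2·-4 = -8
  a_6 = 0·-8 + 2·8 = 16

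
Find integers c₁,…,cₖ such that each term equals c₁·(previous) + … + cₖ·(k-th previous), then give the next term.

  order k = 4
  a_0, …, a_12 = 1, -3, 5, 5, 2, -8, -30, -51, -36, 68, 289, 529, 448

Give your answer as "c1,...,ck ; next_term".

  a_4 = 2·5 + -2·5 + -1·-3 + -1·1 = 2
  a_5 = 2·2 + -2·5 + -1·5 + -1·-3 = -8
  a_6 = 2·-8 + -2·2 + -1·5 + -1·5 = -30
  a_7 = 2·-30 + -2·-8 + -1·2 + -1·5 = -51
  a_8 = 2·-51 + -2·-30 + -1·-8 + -1·2 = -36
  a_9 = 2·-36 + -2·-51 + -1·-30 + -1·-8 = 68
  a_10 = 2·68 + -2·-36 + -1·-51 + -1·-30 = 289
  a_11 = 2·289 + -2·68 + -1·-36 + -1·-51 = 529
  a_12 = 2·529 + -2·289 + -1·68 + -1·-36 = 448
  a_13 = 2·448 + -2·529 + -1·289 + -1·68 = -519

2,-2,-1,-1 ; -519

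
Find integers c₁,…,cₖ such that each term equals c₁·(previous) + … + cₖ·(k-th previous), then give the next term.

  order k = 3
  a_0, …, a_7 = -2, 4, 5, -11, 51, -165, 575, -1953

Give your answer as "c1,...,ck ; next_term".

  a_3 = -3·5 + 2·4 + 2·-2 = -11
  a_4 = -3·-11 + 2·5 + 2·4 = 51
  a_5 = -3·51 + 2·-11 + 2·5 = -165
  a_6 = -3·-165 + 2·51 + 2·-11 = 575
  a_7 = -3·575 + 2·-165 + 2·51 = -1953
  a_8 = -3·-1953 + 2·575 + 2·-165 = 6679

-3,2,2 ; 6679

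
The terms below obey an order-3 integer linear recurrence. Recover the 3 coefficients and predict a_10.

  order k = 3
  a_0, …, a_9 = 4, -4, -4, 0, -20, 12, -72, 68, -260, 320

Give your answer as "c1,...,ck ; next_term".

-1,3,2 ; -964

  a_3 = -1·-4 + 3·-4 + 2·4 = 0
  a_4 = -1·0 + 3·-4 + 2·-4 = -20
  a_5 = -1·-20 + 3·0 + 2·-4 = 12
  a_6 = -1·12 + 3·-20 + 2·0 = -72
  a_7 = -1·-72 + 3·12 + 2·-20 = 68
  a_8 = -1·68 + 3·-72 + 2·12 = -260
  a_9 = -1·-260 + 3·68 + 2·-72 = 320
  a_10 = -1·320 + 3·-260 + 2·68 = -964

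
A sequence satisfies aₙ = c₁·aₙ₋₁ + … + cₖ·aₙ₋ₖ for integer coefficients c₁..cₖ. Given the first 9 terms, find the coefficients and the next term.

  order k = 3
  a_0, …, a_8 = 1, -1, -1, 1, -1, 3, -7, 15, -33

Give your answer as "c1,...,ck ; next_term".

-2,0,-1 ; 73

  a_3 = -2·-1 + 0·-1 + -1·1 = 1
  a_4 = -2·1 + 0·-1 + -1·-1 = -1
  a_5 = -2·-1 + 0·1 + -1·-1 = 3
  a_6 = -2·3 + 0·-1 + -1·1 = -7
  a_7 = -2·-7 + 0·3 + -1·-1 = 15
  a_8 = -2·15 + 0·-7 + -1·3 = -33
  a_9 = -2·-33 + 0·15 + -1·-7 = 73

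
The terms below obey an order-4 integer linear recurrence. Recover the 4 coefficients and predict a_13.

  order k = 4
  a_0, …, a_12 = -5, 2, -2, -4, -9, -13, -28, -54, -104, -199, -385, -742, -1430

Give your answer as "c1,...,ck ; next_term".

1,1,1,1 ; -2756

  a_4 = 1·-4 + 1·-2 + 1·2 + 1·-5 = -9
  a_5 = 1·-9 + 1·-4 + 1·-2 + 1·2 = -13
  a_6 = 1·-13 + 1·-9 + 1·-4 + 1·-2 = -28
  a_7 = 1·-28 + 1·-13 + 1·-9 + 1·-4 = -54
  a_8 = 1·-54 + 1·-28 + 1·-13 + 1·-9 = -104
  a_9 = 1·-104 + 1·-54 + 1·-28 + 1·-13 = -199
  a_10 = 1·-199 + 1·-104 + 1·-54 + 1·-28 = -385
  a_11 = 1·-385 + 1·-199 + 1·-104 + 1·-54 = -742
  a_12 = 1·-742 + 1·-385 + 1·-199 + 1·-104 = -1430
  a_13 = 1·-1430 + 1·-742 + 1·-385 + 1·-199 = -2756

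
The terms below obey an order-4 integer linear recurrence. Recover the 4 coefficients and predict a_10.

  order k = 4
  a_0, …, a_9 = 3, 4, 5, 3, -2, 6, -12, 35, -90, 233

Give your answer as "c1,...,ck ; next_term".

-2,1,-1,1 ; -603

  a_4 = -2·3 + 1·5 + -1·4 + 1·3 = -2
  a_5 = -2·-2 + 1·3 + -1·5 + 1·4 = 6
  a_6 = -2·6 + 1·-2 + -1·3 + 1·5 = -12
  a_7 = -2·-12 + 1·6 + -1·-2 + 1·3 = 35
  a_8 = -2·35 + 1·-12 + -1·6 + 1·-2 = -90
  a_9 = -2·-90 + 1·35 + -1·-12 + 1·6 = 233
  a_10 = -2·233 + 1·-90 + -1·35 + 1·-12 = -603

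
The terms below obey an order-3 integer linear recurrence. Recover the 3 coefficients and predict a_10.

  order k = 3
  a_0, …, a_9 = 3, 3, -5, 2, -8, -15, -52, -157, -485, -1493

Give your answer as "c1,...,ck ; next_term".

  a_3 = 2·-5 + 3·3 + 1·3 = 2
  a_4 = 2·2 + 3·-5 + 1·3 = -8
  a_5 = 2·-8 + 3·2 + 1·-5 = -15
  a_6 = 2·-15 + 3·-8 + 1·2 = -52
  a_7 = 2·-52 + 3·-15 + 1·-8 = -157
  a_8 = 2·-157 + 3·-52 + 1·-15 = -485
  a_9 = 2·-485 + 3·-157 + 1·-52 = -1493
  a_10 = 2·-1493 + 3·-485 + 1·-157 = -4598

2,3,1 ; -4598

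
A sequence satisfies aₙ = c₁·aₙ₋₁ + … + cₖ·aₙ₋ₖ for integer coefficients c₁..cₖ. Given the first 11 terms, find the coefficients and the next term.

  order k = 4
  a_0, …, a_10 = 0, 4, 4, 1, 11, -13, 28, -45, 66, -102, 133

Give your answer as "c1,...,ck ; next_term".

-1,2,1,-2 ; -181

  a_4 = -1·1 + 2·4 + 1·4 + -2·0 = 11
  a_5 = -1·11 + 2·1 + 1·4 + -2·4 = -13
  a_6 = -1·-13 + 2·11 + 1·1 + -2·4 = 28
  a_7 = -1·28 + 2·-13 + 1·11 + -2·1 = -45
  a_8 = -1·-45 + 2·28 + 1·-13 + -2·11 = 66
  a_9 = -1·66 + 2·-45 + 1·28 + -2·-13 = -102
  a_10 = -1·-102 + 2·66 + 1·-45 + -2·28 = 133
  a_11 = -1·133 + 2·-102 + 1·66 + -2·-45 = -181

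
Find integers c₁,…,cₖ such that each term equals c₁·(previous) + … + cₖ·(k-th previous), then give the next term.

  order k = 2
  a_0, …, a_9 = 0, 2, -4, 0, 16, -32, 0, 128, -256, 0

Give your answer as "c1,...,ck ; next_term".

  a_2 = -2·2 + -4·0 = -4
  a_3 = -2·-4 + -4·2 = 0
  a_4 = -2·0 + -4·-4 = 16
  a_5 = -2·16 + -4·0 = -32
  a_6 = -2·-32 + -4·16 = 0
  a_7 = -2·0 + -4·-32 = 128
  a_8 = -2·128 + -4·0 = -256
  a_9 = -2·-256 + -4·128 = 0
  a_10 = -2·0 + -4·-256 = 1024

-2,-4 ; 1024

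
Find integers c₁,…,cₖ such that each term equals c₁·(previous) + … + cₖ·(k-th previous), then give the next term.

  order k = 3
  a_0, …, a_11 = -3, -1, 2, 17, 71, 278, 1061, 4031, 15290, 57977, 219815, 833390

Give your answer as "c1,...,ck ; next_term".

4,0,-3 ; 3159629

  a_3 = 4·2 + 0·-1 + -3·-3 = 17
  a_4 = 4·17 + 0·2 + -3·-1 = 71
  a_5 = 4·71 + 0·17 + -3·2 = 278
  a_6 = 4·278 + 0·71 + -3·17 = 1061
  a_7 = 4·1061 + 0·278 + -3·71 = 4031
  a_8 = 4·4031 + 0·1061 + -3·278 = 15290
  a_9 = 4·15290 + 0·4031 + -3·1061 = 57977
  a_10 = 4·57977 + 0·15290 + -3·4031 = 219815
  a_11 = 4·219815 + 0·57977 + -3·15290 = 833390
  a_12 = 4·833390 + 0·219815 + -3·57977 = 3159629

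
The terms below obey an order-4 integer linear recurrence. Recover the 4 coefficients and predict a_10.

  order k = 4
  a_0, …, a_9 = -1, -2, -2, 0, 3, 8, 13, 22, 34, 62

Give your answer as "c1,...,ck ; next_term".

  a_4 = 2·0 + 1·-2 + -4·-2 + 3·-1 = 3
  a_5 = 2·3 + 1·0 + -4·-2 + 3·-2 = 8
  a_6 = 2·8 + 1·3 + -4·0 + 3·-2 = 13
  a_7 = 2·13 + 1·8 + -4·3 + 3·0 = 22
  a_8 = 2·22 + 1·13 + -4·8 + 3·3 = 34
  a_9 = 2·34 + 1·22 + -4·13 + 3·8 = 62
  a_10 = 2·62 + 1·34 + -4·22 + 3·13 = 109

2,1,-4,3 ; 109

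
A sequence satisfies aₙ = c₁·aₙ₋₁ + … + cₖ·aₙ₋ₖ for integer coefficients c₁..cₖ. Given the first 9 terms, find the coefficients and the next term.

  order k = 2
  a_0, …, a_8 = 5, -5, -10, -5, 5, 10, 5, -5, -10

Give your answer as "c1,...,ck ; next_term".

  a_2 = 1·-5 + -1·5 = -10
  a_3 = 1·-10 + -1·-5 = -5
  a_4 = 1·-5 + -1·-10 = 5
  a_5 = 1·5 + -1·-5 = 10
  a_6 = 1·10 + -1·5 = 5
  a_7 = 1·5 + -1·10 = -5
  a_8 = 1·-5 + -1·5 = -10
  a_9 = 1·-10 + -1·-5 = -5

1,-1 ; -5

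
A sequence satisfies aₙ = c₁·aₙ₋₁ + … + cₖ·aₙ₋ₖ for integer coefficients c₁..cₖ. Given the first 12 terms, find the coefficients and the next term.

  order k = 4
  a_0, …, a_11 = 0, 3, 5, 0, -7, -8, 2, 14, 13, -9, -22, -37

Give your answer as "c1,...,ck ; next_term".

  a_4 = -3·0 + 1·5 + -4·3 + -3·0 = -7
  a_5 = -3·-7 + 1·0 + -4·5 + -3·3 = -8
  a_6 = -3·-8 + 1·-7 + -4·0 + -3·5 = 2
  a_7 = -3·2 + 1·-8 + -4·-7 + -3·0 = 14
  a_8 = -3·14 + 1·2 + -4·-8 + -3·-7 = 13
  a_9 = -3·13 + 1·14 + -4·2 + -3·-8 = -9
  a_10 = -3·-9 + 1·13 + -4·14 + -3·2 = -22
  a_11 = -3·-22 + 1·-9 + -4·13 + -3·14 = -37
  a_12 = -3·-37 + 1·-22 + -4·-9 + -3·13 = 86

-3,1,-4,-3 ; 86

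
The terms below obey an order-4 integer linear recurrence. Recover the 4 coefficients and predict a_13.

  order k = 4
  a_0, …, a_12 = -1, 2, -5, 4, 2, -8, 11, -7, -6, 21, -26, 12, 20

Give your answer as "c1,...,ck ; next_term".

-1,-1,0,-1 ; -53

  a_4 = -1·4 + -1·-5 + 0·2 + -1·-1 = 2
  a_5 = -1·2 + -1·4 + 0·-5 + -1·2 = -8
  a_6 = -1·-8 + -1·2 + 0·4 + -1·-5 = 11
  a_7 = -1·11 + -1·-8 + 0·2 + -1·4 = -7
  a_8 = -1·-7 + -1·11 + 0·-8 + -1·2 = -6
  a_9 = -1·-6 + -1·-7 + 0·11 + -1·-8 = 21
  a_10 = -1·21 + -1·-6 + 0·-7 + -1·11 = -26
  a_11 = -1·-26 + -1·21 + 0·-6 + -1·-7 = 12
  a_12 = -1·12 + -1·-26 + 0·21 + -1·-6 = 20
  a_13 = -1·20 + -1·12 + 0·-26 + -1·21 = -53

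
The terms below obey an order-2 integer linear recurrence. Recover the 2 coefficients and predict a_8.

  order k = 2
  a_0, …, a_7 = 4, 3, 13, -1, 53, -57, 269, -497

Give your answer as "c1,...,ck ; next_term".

  a_2 = -1·3 + 4·4 = 13
  a_3 = -1·13 + 4·3 = -1
  a_4 = -1·-1 + 4·13 = 53
  a_5 = -1·53 + 4·-1 = -57
  a_6 = -1·-57 + 4·53 = 269
  a_7 = -1·269 + 4·-57 = -497
  a_8 = -1·-497 + 4·269 = 1573

-1,4 ; 1573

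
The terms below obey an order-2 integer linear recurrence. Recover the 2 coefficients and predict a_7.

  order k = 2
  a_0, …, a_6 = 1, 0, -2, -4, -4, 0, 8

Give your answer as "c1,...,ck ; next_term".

2,-2 ; 16

  a_2 = 2·0 + -2·1 = -2
  a_3 = 2·-2 + -2·0 = -4
  a_4 = 2·-4 + -2·-2 = -4
  a_5 = 2·-4 + -2·-4 = 0
  a_6 = 2·0 + -2·-4 = 8
  a_7 = 2·8 + -2·0 = 16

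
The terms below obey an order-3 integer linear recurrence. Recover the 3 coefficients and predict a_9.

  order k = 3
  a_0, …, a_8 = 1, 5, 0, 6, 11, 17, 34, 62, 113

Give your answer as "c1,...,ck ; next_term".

  a_3 = 1·0 + 1·5 + 1·1 = 6
  a_4 = 1·6 + 1·0 + 1·5 = 11
  a_5 = 1·11 + 1·6 + 1·0 = 17
  a_6 = 1·17 + 1·11 + 1·6 = 34
  a_7 = 1·34 + 1·17 + 1·11 = 62
  a_8 = 1·62 + 1·34 + 1·17 = 113
  a_9 = 1·113 + 1·62 + 1·34 = 209

1,1,1 ; 209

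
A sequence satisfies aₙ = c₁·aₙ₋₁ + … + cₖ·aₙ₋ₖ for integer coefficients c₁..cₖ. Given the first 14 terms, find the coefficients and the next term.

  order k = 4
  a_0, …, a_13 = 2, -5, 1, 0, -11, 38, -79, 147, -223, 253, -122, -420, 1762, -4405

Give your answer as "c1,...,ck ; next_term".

  a_4 = -2·0 + 0·1 + 1·-5 + -3·2 = -11
  a_5 = -2·-11 + 0·0 + 1·1 + -3·-5 = 38
  a_6 = -2·38 + 0·-11 + 1·0 + -3·1 = -79
  a_7 = -2·-79 + 0·38 + 1·-11 + -3·0 = 147
  a_8 = -2·147 + 0·-79 + 1·38 + -3·-11 = -223
  a_9 = -2·-223 + 0·147 + 1·-79 + -3·38 = 253
  a_10 = -2·253 + 0·-223 + 1·147 + -3·-79 = -122
  a_11 = -2·-122 + 0·253 + 1·-223 + -3·147 = -420
  a_12 = -2·-420 + 0·-122 + 1·253 + -3·-223 = 1762
  a_13 = -2·1762 + 0·-420 + 1·-122 + -3·253 = -4405
  a_14 = -2·-4405 + 0·1762 + 1·-420 + -3·-122 = 8756

-2,0,1,-3 ; 8756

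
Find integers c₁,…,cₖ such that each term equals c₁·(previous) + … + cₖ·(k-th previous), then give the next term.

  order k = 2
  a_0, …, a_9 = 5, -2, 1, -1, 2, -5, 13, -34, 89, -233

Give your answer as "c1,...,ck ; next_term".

-3,-1 ; 610

  a_2 = -3·-2 + -1·5 = 1
  a_3 = -3·1 + -1·-2 = -1
  a_4 = -3·-1 + -1·1 = 2
  a_5 = -3·2 + -1·-1 = -5
  a_6 = -3·-5 + -1·2 = 13
  a_7 = -3·13 + -1·-5 = -34
  a_8 = -3·-34 + -1·13 = 89
  a_9 = -3·89 + -1·-34 = -233
  a_10 = -3·-233 + -1·89 = 610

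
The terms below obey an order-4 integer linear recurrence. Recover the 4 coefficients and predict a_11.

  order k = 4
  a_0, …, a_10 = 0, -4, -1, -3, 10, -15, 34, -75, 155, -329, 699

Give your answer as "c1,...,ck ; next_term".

  a_4 = -2·-3 + 0·-1 + -1·-4 + -1·0 = 10
  a_5 = -2·10 + 0·-3 + -1·-1 + -1·-4 = -15
  a_6 = -2·-15 + 0·10 + -1·-3 + -1·-1 = 34
  a_7 = -2·34 + 0·-15 + -1·10 + -1·-3 = -75
  a_8 = -2·-75 + 0·34 + -1·-15 + -1·10 = 155
  a_9 = -2·155 + 0·-75 + -1·34 + -1·-15 = -329
  a_10 = -2·-329 + 0·155 + -1·-75 + -1·34 = 699
  a_11 = -2·699 + 0·-329 + -1·155 + -1·-75 = -1478

-2,0,-1,-1 ; -1478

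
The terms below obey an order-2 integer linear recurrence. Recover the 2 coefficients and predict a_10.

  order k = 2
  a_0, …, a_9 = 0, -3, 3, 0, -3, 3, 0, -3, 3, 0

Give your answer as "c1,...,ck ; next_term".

-1,-1 ; -3

  a_2 = -1·-3 + -1·0 = 3
  a_3 = -1·3 + -1·-3 = 0
  a_4 = -1·0 + -1·3 = -3
  a_5 = -1·-3 + -1·0 = 3
  a_6 = -1·3 + -1·-3 = 0
  a_7 = -1·0 + -1·3 = -3
  a_8 = -1·-3 + -1·0 = 3
  a_9 = -1·3 + -1·-3 = 0
  a_10 = -1·0 + -1·3 = -3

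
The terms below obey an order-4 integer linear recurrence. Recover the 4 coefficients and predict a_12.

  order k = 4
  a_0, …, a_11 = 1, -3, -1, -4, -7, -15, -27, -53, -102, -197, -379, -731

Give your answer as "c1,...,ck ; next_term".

  a_4 = 1·-4 + 1·-1 + 1·-3 + 1·1 = -7
  a_5 = 1·-7 + 1·-4 + 1·-1 + 1·-3 = -15
  a_6 = 1·-15 + 1·-7 + 1·-4 + 1·-1 = -27
  a_7 = 1·-27 + 1·-15 + 1·-7 + 1·-4 = -53
  a_8 = 1·-53 + 1·-27 + 1·-15 + 1·-7 = -102
  a_9 = 1·-102 + 1·-53 + 1·-27 + 1·-15 = -197
  a_10 = 1·-197 + 1·-102 + 1·-53 + 1·-27 = -379
  a_11 = 1·-379 + 1·-197 + 1·-102 + 1·-53 = -731
  a_12 = 1·-731 + 1·-379 + 1·-197 + 1·-102 = -1409

1,1,1,1 ; -1409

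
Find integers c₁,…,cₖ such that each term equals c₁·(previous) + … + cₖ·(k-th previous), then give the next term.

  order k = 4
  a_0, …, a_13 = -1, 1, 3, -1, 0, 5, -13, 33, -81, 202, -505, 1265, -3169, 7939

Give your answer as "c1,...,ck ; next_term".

  a_4 = -3·-1 + -1·3 + 1·1 + 1·-1 = 0
  a_5 = -3·0 + -1·-1 + 1·3 + 1·1 = 5
  a_6 = -3·5 + -1·0 + 1·-1 + 1·3 = -13
  a_7 = -3·-13 + -1·5 + 1·0 + 1·-1 = 33
  a_8 = -3·33 + -1·-13 + 1·5 + 1·0 = -81
  a_9 = -3·-81 + -1·33 + 1·-13 + 1·5 = 202
  a_10 = -3·202 + -1·-81 + 1·33 + 1·-13 = -505
  a_11 = -3·-505 + -1·202 + 1·-81 + 1·33 = 1265
  a_12 = -3·1265 + -1·-505 + 1·202 + 1·-81 = -3169
  a_13 = -3·-3169 + -1·1265 + 1·-505 + 1·202 = 7939
  a_14 = -3·7939 + -1·-3169 + 1·1265 + 1·-505 = -19888

-3,-1,1,1 ; -19888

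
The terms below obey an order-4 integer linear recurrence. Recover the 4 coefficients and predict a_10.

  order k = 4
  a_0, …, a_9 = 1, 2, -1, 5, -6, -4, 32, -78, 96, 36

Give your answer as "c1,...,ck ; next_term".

-2,-2,2,-2 ; -484

  a_4 = -2·5 + -2·-1 + 2·2 + -2·1 = -6
  a_5 = -2·-6 + -2·5 + 2·-1 + -2·2 = -4
  a_6 = -2·-4 + -2·-6 + 2·5 + -2·-1 = 32
  a_7 = -2·32 + -2·-4 + 2·-6 + -2·5 = -78
  a_8 = -2·-78 + -2·32 + 2·-4 + -2·-6 = 96
  a_9 = -2·96 + -2·-78 + 2·32 + -2·-4 = 36
  a_10 = -2·36 + -2·96 + 2·-78 + -2·32 = -484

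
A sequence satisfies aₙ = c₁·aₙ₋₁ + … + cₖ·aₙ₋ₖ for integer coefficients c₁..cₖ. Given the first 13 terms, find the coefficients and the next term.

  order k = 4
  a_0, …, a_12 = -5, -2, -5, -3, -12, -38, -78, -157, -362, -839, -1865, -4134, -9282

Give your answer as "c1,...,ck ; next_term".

2,-1,3,1 ; -20864

  a_4 = 2·-3 + -1·-5 + 3·-2 + 1·-5 = -12
  a_5 = 2·-12 + -1·-3 + 3·-5 + 1·-2 = -38
  a_6 = 2·-38 + -1·-12 + 3·-3 + 1·-5 = -78
  a_7 = 2·-78 + -1·-38 + 3·-12 + 1·-3 = -157
  a_8 = 2·-157 + -1·-78 + 3·-38 + 1·-12 = -362
  a_9 = 2·-362 + -1·-157 + 3·-78 + 1·-38 = -839
  a_10 = 2·-839 + -1·-362 + 3·-157 + 1·-78 = -1865
  a_11 = 2·-1865 + -1·-839 + 3·-362 + 1·-157 = -4134
  a_12 = 2·-4134 + -1·-1865 + 3·-839 + 1·-362 = -9282
  a_13 = 2·-9282 + -1·-4134 + 3·-1865 + 1·-839 = -20864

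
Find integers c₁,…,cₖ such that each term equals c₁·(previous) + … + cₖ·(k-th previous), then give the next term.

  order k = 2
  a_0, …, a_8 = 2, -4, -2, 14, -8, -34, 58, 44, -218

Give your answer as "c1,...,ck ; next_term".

  a_2 = -1·-4 + -3·2 = -2
  a_3 = -1·-2 + -3·-4 = 14
  a_4 = -1·14 + -3·-2 = -8
  a_5 = -1·-8 + -3·14 = -34
  a_6 = -1·-34 + -3·-8 = 58
  a_7 = -1·58 + -3·-34 = 44
  a_8 = -1·44 + -3·58 = -218
  a_9 = -1·-218 + -3·44 = 86

-1,-3 ; 86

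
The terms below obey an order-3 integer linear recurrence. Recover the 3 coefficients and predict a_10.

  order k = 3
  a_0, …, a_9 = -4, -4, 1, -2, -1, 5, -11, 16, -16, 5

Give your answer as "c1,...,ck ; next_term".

-2,-1,1 ; 22

  a_3 = -2·1 + -1·-4 + 1·-4 = -2
  a_4 = -2·-2 + -1·1 + 1·-4 = -1
  a_5 = -2·-1 + -1·-2 + 1·1 = 5
  a_6 = -2·5 + -1·-1 + 1·-2 = -11
  a_7 = -2·-11 + -1·5 + 1·-1 = 16
  a_8 = -2·16 + -1·-11 + 1·5 = -16
  a_9 = -2·-16 + -1·16 + 1·-11 = 5
  a_10 = -2·5 + -1·-16 + 1·16 = 22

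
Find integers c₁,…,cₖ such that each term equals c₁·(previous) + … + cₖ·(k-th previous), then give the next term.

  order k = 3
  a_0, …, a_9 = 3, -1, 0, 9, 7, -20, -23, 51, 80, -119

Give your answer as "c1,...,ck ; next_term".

  a_3 = 1·0 + -3·-1 + 2·3 = 9
  a_4 = 1·9 + -3·0 + 2·-1 = 7
  a_5 = 1·7 + -3·9 + 2·0 = -20
  a_6 = 1·-20 + -3·7 + 2·9 = -23
  a_7 = 1·-23 + -3·-20 + 2·7 = 51
  a_8 = 1·51 + -3·-23 + 2·-20 = 80
  a_9 = 1·80 + -3·51 + 2·-23 = -119
  a_10 = 1·-119 + -3·80 + 2·51 = -257

1,-3,2 ; -257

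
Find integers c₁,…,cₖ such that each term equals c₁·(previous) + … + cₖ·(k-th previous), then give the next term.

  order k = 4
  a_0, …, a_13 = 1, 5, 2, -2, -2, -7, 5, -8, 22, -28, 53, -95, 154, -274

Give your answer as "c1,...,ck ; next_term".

-1,1,-1,-1 ; 470

  a_4 = -1·-2 + 1·2 + -1·5 + -1·1 = -2
  a_5 = -1·-2 + 1·-2 + -1·2 + -1·5 = -7
  a_6 = -1·-7 + 1·-2 + -1·-2 + -1·2 = 5
  a_7 = -1·5 + 1·-7 + -1·-2 + -1·-2 = -8
  a_8 = -1·-8 + 1·5 + -1·-7 + -1·-2 = 22
  a_9 = -1·22 + 1·-8 + -1·5 + -1·-7 = -28
  a_10 = -1·-28 + 1·22 + -1·-8 + -1·5 = 53
  a_11 = -1·53 + 1·-28 + -1·22 + -1·-8 = -95
  a_12 = -1·-95 + 1·53 + -1·-28 + -1·22 = 154
  a_13 = -1·154 + 1·-95 + -1·53 + -1·-28 = -274
  a_14 = -1·-274 + 1·154 + -1·-95 + -1·53 = 470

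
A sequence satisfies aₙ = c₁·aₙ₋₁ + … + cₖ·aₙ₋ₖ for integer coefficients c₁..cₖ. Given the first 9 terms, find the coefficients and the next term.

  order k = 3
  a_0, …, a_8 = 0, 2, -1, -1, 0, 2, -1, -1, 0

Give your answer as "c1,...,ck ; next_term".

  a_3 = -1·-1 + -1·2 + -1·0 = -1
  a_4 = -1·-1 + -1·-1 + -1·2 = 0
  a_5 = -1·0 + -1·-1 + -1·-1 = 2
  a_6 = -1·2 + -1·0 + -1·-1 = -1
  a_7 = -1·-1 + -1·2 + -1·0 = -1
  a_8 = -1·-1 + -1·-1 + -1·2 = 0
  a_9 = -1·0 + -1·-1 + -1·-1 = 2

-1,-1,-1 ; 2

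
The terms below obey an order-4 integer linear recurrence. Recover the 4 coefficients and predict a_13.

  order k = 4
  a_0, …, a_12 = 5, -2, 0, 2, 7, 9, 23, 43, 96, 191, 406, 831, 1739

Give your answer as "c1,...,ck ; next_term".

1,2,0,1 ; 3592

  a_4 = 1·2 + 2·0 + 0·-2 + 1·5 = 7
  a_5 = 1·7 + 2·2 + 0·0 + 1·-2 = 9
  a_6 = 1·9 + 2·7 + 0·2 + 1·0 = 23
  a_7 = 1·23 + 2·9 + 0·7 + 1·2 = 43
  a_8 = 1·43 + 2·23 + 0·9 + 1·7 = 96
  a_9 = 1·96 + 2·43 + 0·23 + 1·9 = 191
  a_10 = 1·191 + 2·96 + 0·43 + 1·23 = 406
  a_11 = 1·406 + 2·191 + 0·96 + 1·43 = 831
  a_12 = 1·831 + 2·406 + 0·191 + 1·96 = 1739
  a_13 = 1·1739 + 2·831 + 0·406 + 1·191 = 3592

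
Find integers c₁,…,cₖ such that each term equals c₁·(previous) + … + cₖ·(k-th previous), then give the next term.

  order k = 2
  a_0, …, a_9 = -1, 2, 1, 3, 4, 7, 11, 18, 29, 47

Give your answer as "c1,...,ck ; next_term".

1,1 ; 76

  a_2 = 1·2 + 1·-1 = 1
  a_3 = 1·1 + 1·2 = 3
  a_4 = 1·3 + 1·1 = 4
  a_5 = 1·4 + 1·3 = 7
  a_6 = 1·7 + 1·4 = 11
  a_7 = 1·11 + 1·7 = 18
  a_8 = 1·18 + 1·11 = 29
  a_9 = 1·29 + 1·18 = 47
  a_10 = 1·47 + 1·29 = 76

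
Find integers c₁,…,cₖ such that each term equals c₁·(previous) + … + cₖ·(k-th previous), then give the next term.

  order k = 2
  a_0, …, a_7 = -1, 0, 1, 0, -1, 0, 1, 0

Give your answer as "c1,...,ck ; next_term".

0,-1 ; -1

  a_2 = 0·0 + -1·-1 = 1
  a_3 = 0·1 + -1·0 = 0
  a_4 = 0·0 + -1·1 = -1
  a_5 = 0·-1 + -1·0 = 0
  a_6 = 0·0 + -1·-1 = 1
  a_7 = 0·1 + -1·0 = 0
  a_8 = 0·0 + -1·1 = -1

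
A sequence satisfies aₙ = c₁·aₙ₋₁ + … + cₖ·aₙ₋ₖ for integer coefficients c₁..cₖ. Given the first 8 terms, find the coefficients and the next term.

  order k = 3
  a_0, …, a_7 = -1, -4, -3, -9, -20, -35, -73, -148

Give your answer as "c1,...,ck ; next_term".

1,1,2 ; -291

  a_3 = 1·-3 + 1·-4 + 2·-1 = -9
  a_4 = 1·-9 + 1·-3 + 2·-4 = -20
  a_5 = 1·-20 + 1·-9 + 2·-3 = -35
  a_6 = 1·-35 + 1·-20 + 2·-9 = -73
  a_7 = 1·-73 + 1·-35 + 2·-20 = -148
  a_8 = 1·-148 + 1·-73 + 2·-35 = -291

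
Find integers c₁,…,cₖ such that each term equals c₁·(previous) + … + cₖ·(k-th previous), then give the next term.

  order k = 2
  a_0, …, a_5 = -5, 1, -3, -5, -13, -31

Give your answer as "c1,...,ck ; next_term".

  a_2 = 2·1 + 1·-5 = -3
  a_3 = 2·-3 + 1·1 = -5
  a_4 = 2·-5 + 1·-3 = -13
  a_5 = 2·-13 + 1·-5 = -31
  a_6 = 2·-31 + 1·-13 = -75

2,1 ; -75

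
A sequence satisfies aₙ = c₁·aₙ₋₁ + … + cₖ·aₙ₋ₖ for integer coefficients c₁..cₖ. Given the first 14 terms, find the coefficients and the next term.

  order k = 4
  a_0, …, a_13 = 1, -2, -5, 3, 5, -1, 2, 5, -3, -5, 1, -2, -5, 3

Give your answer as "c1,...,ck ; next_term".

  a_4 = 1·3 + -1·-5 + 1·-2 + -1·1 = 5
  a_5 = 1·5 + -1·3 + 1·-5 + -1·-2 = -1
  a_6 = 1·-1 + -1·5 + 1·3 + -1·-5 = 2
  a_7 = 1·2 + -1·-1 + 1·5 + -1·3 = 5
  a_8 = 1·5 + -1·2 + 1·-1 + -1·5 = -3
  a_9 = 1·-3 + -1·5 + 1·2 + -1·-1 = -5
  a_10 = 1·-5 + -1·-3 + 1·5 + -1·2 = 1
  a_11 = 1·1 + -1·-5 + 1·-3 + -1·5 = -2
  a_12 = 1·-2 + -1·1 + 1·-5 + -1·-3 = -5
  a_13 = 1·-5 + -1·-2 + 1·1 + -1·-5 = 3
  a_14 = 1·3 + -1·-5 + 1·-2 + -1·1 = 5

1,-1,1,-1 ; 5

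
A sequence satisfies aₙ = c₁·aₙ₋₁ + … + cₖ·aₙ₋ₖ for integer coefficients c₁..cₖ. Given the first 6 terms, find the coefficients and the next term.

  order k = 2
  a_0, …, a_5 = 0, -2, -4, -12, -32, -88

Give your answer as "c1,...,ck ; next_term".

  a_2 = 2·-2 + 2·0 = -4
  a_3 = 2·-4 + 2·-2 = -12
  a_4 = 2·-12 + 2·-4 = -32
  a_5 = 2·-32 + 2·-12 = -88
  a_6 = 2·-88 + 2·-32 = -240

2,2 ; -240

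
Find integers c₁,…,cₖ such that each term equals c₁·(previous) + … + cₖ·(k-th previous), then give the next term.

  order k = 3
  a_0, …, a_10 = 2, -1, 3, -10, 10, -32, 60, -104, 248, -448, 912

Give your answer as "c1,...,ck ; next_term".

0,2,-4 ; -1888

  a_3 = 0·3 + 2·-1 + -4·2 = -10
  a_4 = 0·-10 + 2·3 + -4·-1 = 10
  a_5 = 0·10 + 2·-10 + -4·3 = -32
  a_6 = 0·-32 + 2·10 + -4·-10 = 60
  a_7 = 0·60 + 2·-32 + -4·10 = -104
  a_8 = 0·-104 + 2·60 + -4·-32 = 248
  a_9 = 0·248 + 2·-104 + -4·60 = -448
  a_10 = 0·-448 + 2·248 + -4·-104 = 912
  a_11 = 0·912 + 2·-448 + -4·248 = -1888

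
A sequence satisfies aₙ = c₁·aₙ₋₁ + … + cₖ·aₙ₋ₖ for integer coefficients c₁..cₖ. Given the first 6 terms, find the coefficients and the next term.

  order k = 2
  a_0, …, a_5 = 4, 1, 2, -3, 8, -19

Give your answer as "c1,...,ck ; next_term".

-2,1 ; 46

  a_2 = -2·1 + 1·4 = 2
  a_3 = -2·2 + 1·1 = -3
  a_4 = -2·-3 + 1·2 = 8
  a_5 = -2·8 + 1·-3 = -19
  a_6 = -2·-19 + 1·8 = 46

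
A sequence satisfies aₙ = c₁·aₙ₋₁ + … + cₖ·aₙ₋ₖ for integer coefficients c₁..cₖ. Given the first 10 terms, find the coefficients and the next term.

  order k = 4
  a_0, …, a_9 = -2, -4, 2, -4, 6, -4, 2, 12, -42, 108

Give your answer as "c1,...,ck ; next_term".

  a_4 = -2·-4 + 1·2 + 2·-4 + -2·-2 = 6
  a_5 = -2·6 + 1·-4 + 2·2 + -2·-4 = -4
  a_6 = -2·-4 + 1·6 + 2·-4 + -2·2 = 2
  a_7 = -2·2 + 1·-4 + 2·6 + -2·-4 = 12
  a_8 = -2·12 + 1·2 + 2·-4 + -2·6 = -42
  a_9 = -2·-42 + 1·12 + 2·2 + -2·-4 = 108
  a_10 = -2·108 + 1·-42 + 2·12 + -2·2 = -238

-2,1,2,-2 ; -238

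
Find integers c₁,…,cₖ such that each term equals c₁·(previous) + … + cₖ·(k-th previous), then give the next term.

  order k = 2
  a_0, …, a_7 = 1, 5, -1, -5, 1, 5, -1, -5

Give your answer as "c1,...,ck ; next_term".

  a_2 = 0·5 + -1·1 = -1
  a_3 = 0·-1 + -1·5 = -5
  a_4 = 0·-5 + -1·-1 = 1
  a_5 = 0·1 + -1·-5 = 5
  a_6 = 0·5 + -1·1 = -1
  a_7 = 0·-1 + -1·5 = -5
  a_8 = 0·-5 + -1·-1 = 1

0,-1 ; 1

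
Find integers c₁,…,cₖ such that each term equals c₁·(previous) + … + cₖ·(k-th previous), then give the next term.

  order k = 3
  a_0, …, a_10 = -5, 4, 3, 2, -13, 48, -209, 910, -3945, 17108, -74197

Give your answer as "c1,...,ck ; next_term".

-4,1,-2 ; 321786

  a_3 = -4·3 + 1·4 + -2·-5 = 2
  a_4 = -4·2 + 1·3 + -2·4 = -13
  a_5 = -4·-13 + 1·2 + -2·3 = 48
  a_6 = -4·48 + 1·-13 + -2·2 = -209
  a_7 = -4·-209 + 1·48 + -2·-13 = 910
  a_8 = -4·910 + 1·-209 + -2·48 = -3945
  a_9 = -4·-3945 + 1·910 + -2·-209 = 17108
  a_10 = -4·17108 + 1·-3945 + -2·910 = -74197
  a_11 = -4·-74197 + 1·17108 + -2·-3945 = 321786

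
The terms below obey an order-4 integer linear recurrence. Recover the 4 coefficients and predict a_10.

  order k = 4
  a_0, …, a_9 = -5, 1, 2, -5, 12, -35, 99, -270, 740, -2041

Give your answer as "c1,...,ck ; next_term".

-3,-2,-4,-1 ; 5624

  a_4 = -3·-5 + -2·2 + -4·1 + -1·-5 = 12
  a_5 = -3·12 + -2·-5 + -4·2 + -1·1 = -35
  a_6 = -3·-35 + -2·12 + -4·-5 + -1·2 = 99
  a_7 = -3·99 + -2·-35 + -4·12 + -1·-5 = -270
  a_8 = -3·-270 + -2·99 + -4·-35 + -1·12 = 740
  a_9 = -3·740 + -2·-270 + -4·99 + -1·-35 = -2041
  a_10 = -3·-2041 + -2·740 + -4·-270 + -1·99 = 5624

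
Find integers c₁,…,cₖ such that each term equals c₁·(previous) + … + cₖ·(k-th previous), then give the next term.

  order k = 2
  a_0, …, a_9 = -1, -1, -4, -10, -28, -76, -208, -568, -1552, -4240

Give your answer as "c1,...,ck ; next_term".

2,2 ; -11584

  a_2 = 2·-1 + 2·-1 = -4
  a_3 = 2·-4 + 2·-1 = -10
  a_4 = 2·-10 + 2·-4 = -28
  a_5 = 2·-28 + 2·-10 = -76
  a_6 = 2·-76 + 2·-28 = -208
  a_7 = 2·-208 + 2·-76 = -568
  a_8 = 2·-568 + 2·-208 = -1552
  a_9 = 2·-1552 + 2·-568 = -4240
  a_10 = 2·-4240 + 2·-1552 = -11584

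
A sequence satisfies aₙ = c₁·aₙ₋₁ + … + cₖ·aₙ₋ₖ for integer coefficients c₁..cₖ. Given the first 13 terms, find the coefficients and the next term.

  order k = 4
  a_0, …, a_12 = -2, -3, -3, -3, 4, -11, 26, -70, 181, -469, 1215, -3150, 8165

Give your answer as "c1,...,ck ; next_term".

  a_4 = -2·-3 + 1·-3 + -1·-3 + 1·-2 = 4
  a_5 = -2·4 + 1·-3 + -1·-3 + 1·-3 = -11
  a_6 = -2·-11 + 1·4 + -1·-3 + 1·-3 = 26
  a_7 = -2·26 + 1·-11 + -1·4 + 1·-3 = -70
  a_8 = -2·-70 + 1·26 + -1·-11 + 1·4 = 181
  a_9 = -2·181 + 1·-70 + -1·26 + 1·-11 = -469
  a_10 = -2·-469 + 1·181 + -1·-70 + 1·26 = 1215
  a_11 = -2·1215 + 1·-469 + -1·181 + 1·-70 = -3150
  a_12 = -2·-3150 + 1·1215 + -1·-469 + 1·181 = 8165
  a_13 = -2·8165 + 1·-3150 + -1·1215 + 1·-469 = -21164

-2,1,-1,1 ; -21164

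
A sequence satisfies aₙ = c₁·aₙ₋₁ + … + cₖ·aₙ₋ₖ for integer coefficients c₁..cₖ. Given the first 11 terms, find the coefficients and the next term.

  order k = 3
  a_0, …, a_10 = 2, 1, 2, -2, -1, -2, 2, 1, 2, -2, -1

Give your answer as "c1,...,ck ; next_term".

0,0,-1 ; -2

  a_3 = 0·2 + 0·1 + -1·2 = -2
  a_4 = 0·-2 + 0·2 + -1·1 = -1
  a_5 = 0·-1 + 0·-2 + -1·2 = -2
  a_6 = 0·-2 + 0·-1 + -1·-2 = 2
  a_7 = 0·2 + 0·-2 + -1·-1 = 1
  a_8 = 0·1 + 0·2 + -1·-2 = 2
  a_9 = 0·2 + 0·1 + -1·2 = -2
  a_10 = 0·-2 + 0·2 + -1·1 = -1
  a_11 = 0·-1 + 0·-2 + -1·2 = -2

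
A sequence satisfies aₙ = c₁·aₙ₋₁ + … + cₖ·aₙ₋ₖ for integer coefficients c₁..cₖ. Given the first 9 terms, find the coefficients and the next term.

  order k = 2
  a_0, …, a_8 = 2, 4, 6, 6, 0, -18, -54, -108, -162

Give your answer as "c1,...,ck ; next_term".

  a_2 = 3·4 + -3·2 = 6
  a_3 = 3·6 + -3·4 = 6
  a_4 = 3·6 + -3·6 = 0
  a_5 = 3·0 + -3·6 = -18
  a_6 = 3·-18 + -3·0 = -54
  a_7 = 3·-54 + -3·-18 = -108
  a_8 = 3·-108 + -3·-54 = -162
  a_9 = 3·-162 + -3·-108 = -162

3,-3 ; -162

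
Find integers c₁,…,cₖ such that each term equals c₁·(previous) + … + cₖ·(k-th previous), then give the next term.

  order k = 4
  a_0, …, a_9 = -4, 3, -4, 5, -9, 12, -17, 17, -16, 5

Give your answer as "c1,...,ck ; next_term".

-2,0,3,2 ; 7

  a_4 = -2·5 + 0·-4 + 3·3 + 2·-4 = -9
  a_5 = -2·-9 + 0·5 + 3·-4 + 2·3 = 12
  a_6 = -2·12 + 0·-9 + 3·5 + 2·-4 = -17
  a_7 = -2·-17 + 0·12 + 3·-9 + 2·5 = 17
  a_8 = -2·17 + 0·-17 + 3·12 + 2·-9 = -16
  a_9 = -2·-16 + 0·17 + 3·-17 + 2·12 = 5
  a_10 = -2·5 + 0·-16 + 3·17 + 2·-17 = 7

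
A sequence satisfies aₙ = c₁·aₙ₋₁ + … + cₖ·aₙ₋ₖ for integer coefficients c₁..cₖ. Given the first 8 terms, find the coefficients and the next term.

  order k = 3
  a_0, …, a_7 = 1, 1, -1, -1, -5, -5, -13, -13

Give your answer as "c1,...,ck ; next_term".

1,2,-2 ; -29

  a_3 = 1·-1 + 2·1 + -2·1 = -1
  a_4 = 1·-1 + 2·-1 + -2·1 = -5
  a_5 = 1·-5 + 2·-1 + -2·-1 = -5
  a_6 = 1·-5 + 2·-5 + -2·-1 = -13
  a_7 = 1·-13 + 2·-5 + -2·-5 = -13
  a_8 = 1·-13 + 2·-13 + -2·-5 = -29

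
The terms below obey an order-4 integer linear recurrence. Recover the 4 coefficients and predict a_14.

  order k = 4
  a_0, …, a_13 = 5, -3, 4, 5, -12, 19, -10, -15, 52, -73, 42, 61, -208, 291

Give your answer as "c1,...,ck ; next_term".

0,1,2,-2 ; -170

  a_4 = 0·5 + 1·4 + 2·-3 + -2·5 = -12
  a_5 = 0·-12 + 1·5 + 2·4 + -2·-3 = 19
  a_6 = 0·19 + 1·-12 + 2·5 + -2·4 = -10
  a_7 = 0·-10 + 1·19 + 2·-12 + -2·5 = -15
  a_8 = 0·-15 + 1·-10 + 2·19 + -2·-12 = 52
  a_9 = 0·52 + 1·-15 + 2·-10 + -2·19 = -73
  a_10 = 0·-73 + 1·52 + 2·-15 + -2·-10 = 42
  a_11 = 0·42 + 1·-73 + 2·52 + -2·-15 = 61
  a_12 = 0·61 + 1·42 + 2·-73 + -2·52 = -208
  a_13 = 0·-208 + 1·61 + 2·42 + -2·-73 = 291
  a_14 = 0·291 + 1·-208 + 2·61 + -2·42 = -170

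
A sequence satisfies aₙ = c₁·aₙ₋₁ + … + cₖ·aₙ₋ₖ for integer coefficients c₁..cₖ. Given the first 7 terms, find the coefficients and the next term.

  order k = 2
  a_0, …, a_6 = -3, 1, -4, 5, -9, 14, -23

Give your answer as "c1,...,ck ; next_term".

  a_2 = -1·1 + 1·-3 = -4
  a_3 = -1·-4 + 1·1 = 5
  a_4 = -1·5 + 1·-4 = -9
  a_5 = -1·-9 + 1·5 = 14
  a_6 = -1·14 + 1·-9 = -23
  a_7 = -1·-23 + 1·14 = 37

-1,1 ; 37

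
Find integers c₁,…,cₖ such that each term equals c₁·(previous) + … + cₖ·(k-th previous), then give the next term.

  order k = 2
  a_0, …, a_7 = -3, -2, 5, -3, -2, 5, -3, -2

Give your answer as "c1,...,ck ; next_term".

  a_2 = -1·-2 + -1·-3 = 5
  a_3 = -1·5 + -1·-2 = -3
  a_4 = -1·-3 + -1·5 = -2
  a_5 = -1·-2 + -1·-3 = 5
  a_6 = -1·5 + -1·-2 = -3
  a_7 = -1·-3 + -1·5 = -2
  a_8 = -1·-2 + -1·-3 = 5

-1,-1 ; 5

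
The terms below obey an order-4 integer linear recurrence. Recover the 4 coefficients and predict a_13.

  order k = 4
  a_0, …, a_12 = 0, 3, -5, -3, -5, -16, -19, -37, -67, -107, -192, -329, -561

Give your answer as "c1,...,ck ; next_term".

1,1,1,-1 ; -975

  a_4 = 1·-3 + 1·-5 + 1·3 + -1·0 = -5
  a_5 = 1·-5 + 1·-3 + 1·-5 + -1·3 = -16
  a_6 = 1·-16 + 1·-5 + 1·-3 + -1·-5 = -19
  a_7 = 1·-19 + 1·-16 + 1·-5 + -1·-3 = -37
  a_8 = 1·-37 + 1·-19 + 1·-16 + -1·-5 = -67
  a_9 = 1·-67 + 1·-37 + 1·-19 + -1·-16 = -107
  a_10 = 1·-107 + 1·-67 + 1·-37 + -1·-19 = -192
  a_11 = 1·-192 + 1·-107 + 1·-67 + -1·-37 = -329
  a_12 = 1·-329 + 1·-192 + 1·-107 + -1·-67 = -561
  a_13 = 1·-561 + 1·-329 + 1·-192 + -1·-107 = -975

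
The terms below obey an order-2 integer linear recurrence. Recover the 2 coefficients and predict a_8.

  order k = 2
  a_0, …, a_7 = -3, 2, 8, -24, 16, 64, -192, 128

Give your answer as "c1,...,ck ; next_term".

  a_2 = -2·2 + -4·-3 = 8
  a_3 = -2·8 + -4·2 = -24
  a_4 = -2·-24 + -4·8 = 16
  a_5 = -2·16 + -4·-24 = 64
  a_6 = -2·64 + -4·16 = -192
  a_7 = -2·-192 + -4·64 = 128
  a_8 = -2·128 + -4·-192 = 512

-2,-4 ; 512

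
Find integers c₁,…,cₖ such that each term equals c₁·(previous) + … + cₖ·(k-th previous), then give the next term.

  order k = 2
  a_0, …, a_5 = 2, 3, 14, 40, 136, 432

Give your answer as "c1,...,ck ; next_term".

2,4 ; 1408

  a_2 = 2·3 + 4·2 = 14
  a_3 = 2·14 + 4·3 = 40
  a_4 = 2·40 + 4·14 = 136
  a_5 = 2·136 + 4·40 = 432
  a_6 = 2·432 + 4·136 = 1408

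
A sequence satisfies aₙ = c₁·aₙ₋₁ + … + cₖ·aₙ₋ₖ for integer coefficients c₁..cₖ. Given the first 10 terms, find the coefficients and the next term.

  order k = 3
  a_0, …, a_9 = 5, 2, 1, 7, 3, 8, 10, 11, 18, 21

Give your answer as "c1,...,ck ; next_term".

  a_3 = 0·1 + 1·2 + 1·5 = 7
  a_4 = 0·7 + 1·1 + 1·2 = 3
  a_5 = 0·3 + 1·7 + 1·1 = 8
  a_6 = 0·8 + 1·3 + 1·7 = 10
  a_7 = 0·10 + 1·8 + 1·3 = 11
  a_8 = 0·11 + 1·10 + 1·8 = 18
  a_9 = 0·18 + 1·11 + 1·10 = 21
  a_10 = 0·21 + 1·18 + 1·11 = 29

0,1,1 ; 29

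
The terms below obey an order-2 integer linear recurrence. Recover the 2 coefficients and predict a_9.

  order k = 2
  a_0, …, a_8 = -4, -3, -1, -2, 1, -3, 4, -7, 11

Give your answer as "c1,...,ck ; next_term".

-1,1 ; -18

  a_2 = -1·-3 + 1·-4 = -1
  a_3 = -1·-1 + 1·-3 = -2
  a_4 = -1·-2 + 1·-1 = 1
  a_5 = -1·1 + 1·-2 = -3
  a_6 = -1·-3 + 1·1 = 4
  a_7 = -1·4 + 1·-3 = -7
  a_8 = -1·-7 + 1·4 = 11
  a_9 = -1·11 + 1·-7 = -18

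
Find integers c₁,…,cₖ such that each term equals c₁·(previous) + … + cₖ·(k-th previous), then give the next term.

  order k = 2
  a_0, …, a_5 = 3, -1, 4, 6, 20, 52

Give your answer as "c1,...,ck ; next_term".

  a_2 = 2·-1 + 2·3 = 4
  a_3 = 2·4 + 2·-1 = 6
  a_4 = 2·6 + 2·4 = 20
  a_5 = 2·20 + 2·6 = 52
  a_6 = 2·52 + 2·20 = 144

2,2 ; 144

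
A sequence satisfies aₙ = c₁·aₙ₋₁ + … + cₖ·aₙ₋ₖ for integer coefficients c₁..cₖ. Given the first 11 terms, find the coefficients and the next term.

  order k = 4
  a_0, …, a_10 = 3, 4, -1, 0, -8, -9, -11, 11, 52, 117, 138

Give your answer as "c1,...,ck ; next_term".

2,-1,-3,1 ; 14

  a_4 = 2·0 + -1·-1 + -3·4 + 1·3 = -8
  a_5 = 2·-8 + -1·0 + -3·-1 + 1·4 = -9
  a_6 = 2·-9 + -1·-8 + -3·0 + 1·-1 = -11
  a_7 = 2·-11 + -1·-9 + -3·-8 + 1·0 = 11
  a_8 = 2·11 + -1·-11 + -3·-9 + 1·-8 = 52
  a_9 = 2·52 + -1·11 + -3·-11 + 1·-9 = 117
  a_10 = 2·117 + -1·52 + -3·11 + 1·-11 = 138
  a_11 = 2·138 + -1·117 + -3·52 + 1·11 = 14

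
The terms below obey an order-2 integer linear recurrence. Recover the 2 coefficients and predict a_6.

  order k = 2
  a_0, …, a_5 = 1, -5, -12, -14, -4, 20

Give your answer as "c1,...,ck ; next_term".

2,-2 ; 48

  a_2 = 2·-5 + -2·1 = -12
  a_3 = 2·-12 + -2·-5 = -14
  a_4 = 2·-14 + -2·-12 = -4
  a_5 = 2·-4 + -2·-14 = 20
  a_6 = 2·20 + -2·-4 = 48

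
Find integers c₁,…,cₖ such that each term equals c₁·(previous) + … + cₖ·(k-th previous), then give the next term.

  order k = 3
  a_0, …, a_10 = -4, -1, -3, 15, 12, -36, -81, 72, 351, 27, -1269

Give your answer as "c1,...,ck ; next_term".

  a_3 = 0·-3 + -3·-1 + -3·-4 = 15
  a_4 = 0·15 + -3·-3 + -3·-1 = 12
  a_5 = 0·12 + -3·15 + -3·-3 = -36
  a_6 = 0·-36 + -3·12 + -3·15 = -81
  a_7 = 0·-81 + -3·-36 + -3·12 = 72
  a_8 = 0·72 + -3·-81 + -3·-36 = 351
  a_9 = 0·351 + -3·72 + -3·-81 = 27
  a_10 = 0·27 + -3·351 + -3·72 = -1269
  a_11 = 0·-1269 + -3·27 + -3·351 = -1134

0,-3,-3 ; -1134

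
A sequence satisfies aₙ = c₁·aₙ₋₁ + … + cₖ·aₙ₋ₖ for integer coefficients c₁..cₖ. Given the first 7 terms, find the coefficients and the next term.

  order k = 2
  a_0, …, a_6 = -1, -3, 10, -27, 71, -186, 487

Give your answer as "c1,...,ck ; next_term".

  a_2 = -3·-3 + -1·-1 = 10
  a_3 = -3·10 + -1·-3 = -27
  a_4 = -3·-27 + -1·10 = 71
  a_5 = -3·71 + -1·-27 = -186
  a_6 = -3·-186 + -1·71 = 487
  a_7 = -3·487 + -1·-186 = -1275

-3,-1 ; -1275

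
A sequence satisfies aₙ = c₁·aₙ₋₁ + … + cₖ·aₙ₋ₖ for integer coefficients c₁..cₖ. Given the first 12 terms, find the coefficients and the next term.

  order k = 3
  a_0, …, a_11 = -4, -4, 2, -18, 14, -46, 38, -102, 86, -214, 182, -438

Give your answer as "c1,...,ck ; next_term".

-1,2,2 ; 374

  a_3 = -1·2 + 2·-4 + 2·-4 = -18
  a_4 = -1·-18 + 2·2 + 2·-4 = 14
  a_5 = -1·14 + 2·-18 + 2·2 = -46
  a_6 = -1·-46 + 2·14 + 2·-18 = 38
  a_7 = -1·38 + 2·-46 + 2·14 = -102
  a_8 = -1·-102 + 2·38 + 2·-46 = 86
  a_9 = -1·86 + 2·-102 + 2·38 = -214
  a_10 = -1·-214 + 2·86 + 2·-102 = 182
  a_11 = -1·182 + 2·-214 + 2·86 = -438
  a_12 = -1·-438 + 2·182 + 2·-214 = 374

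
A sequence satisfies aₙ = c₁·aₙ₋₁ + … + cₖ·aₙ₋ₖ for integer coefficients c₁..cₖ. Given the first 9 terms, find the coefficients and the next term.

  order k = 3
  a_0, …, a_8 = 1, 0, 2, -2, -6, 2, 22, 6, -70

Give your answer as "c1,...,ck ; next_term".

  a_3 = 0·2 + -3·0 + -2·1 = -2
  a_4 = 0·-2 + -3·2 + -2·0 = -6
  a_5 = 0·-6 + -3·-2 + -2·2 = 2
  a_6 = 0·2 + -3·-6 + -2·-2 = 22
  a_7 = 0·22 + -3·2 + -2·-6 = 6
  a_8 = 0·6 + -3·22 + -2·2 = -70
  a_9 = 0·-70 + -3·6 + -2·22 = -62

0,-3,-2 ; -62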